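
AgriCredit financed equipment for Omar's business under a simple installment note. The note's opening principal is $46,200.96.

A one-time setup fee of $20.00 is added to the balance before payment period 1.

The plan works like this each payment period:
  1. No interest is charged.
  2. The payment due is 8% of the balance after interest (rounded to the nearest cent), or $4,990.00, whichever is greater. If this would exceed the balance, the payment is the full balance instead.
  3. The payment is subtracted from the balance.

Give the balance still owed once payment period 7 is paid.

Payment period 1: opening $46,220.96; payment $4,990.00; balance $41,230.96
Payment period 2: opening $41,230.96; payment $4,990.00; balance $36,240.96
Payment period 3: opening $36,240.96; payment $4,990.00; balance $31,250.96
Payment period 4: opening $31,250.96; payment $4,990.00; balance $26,260.96
Payment period 5: opening $26,260.96; payment $4,990.00; balance $21,270.96
Payment period 6: opening $21,270.96; payment $4,990.00; balance $16,280.96
Payment period 7: opening $16,280.96; payment $4,990.00; balance $11,290.96

$11,290.96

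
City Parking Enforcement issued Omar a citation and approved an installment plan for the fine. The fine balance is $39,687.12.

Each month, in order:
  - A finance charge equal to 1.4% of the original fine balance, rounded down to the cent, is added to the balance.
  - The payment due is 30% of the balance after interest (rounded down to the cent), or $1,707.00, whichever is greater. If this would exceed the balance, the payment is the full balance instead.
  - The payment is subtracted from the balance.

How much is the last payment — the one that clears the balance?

# | Opening | Interest | Payment | End bal
1 | $39,687.12 | $555.61 | $12,072.81 | $28,169.92
2 | $28,169.92 | $555.61 | $8,617.65 | $20,107.88
3 | $20,107.88 | $555.61 | $6,199.04 | $14,464.45
4 | $14,464.45 | $555.61 | $4,506.01 | $10,514.05
5 | $10,514.05 | $555.61 | $3,320.89 | $7,748.77
6 | $7,748.77 | $555.61 | $2,491.31 | $5,813.07
7 | $5,813.07 | $555.61 | $1,910.60 | $4,458.08
8 | $4,458.08 | $555.61 | $1,707.00 | $3,306.69
9 | $3,306.69 | $555.61 | $1,707.00 | $2,155.30
10 | $2,155.30 | $555.61 | $1,707.00 | $1,003.91
11 | $1,003.91 | $555.61 | $1,559.52 | $0.00

$1,559.52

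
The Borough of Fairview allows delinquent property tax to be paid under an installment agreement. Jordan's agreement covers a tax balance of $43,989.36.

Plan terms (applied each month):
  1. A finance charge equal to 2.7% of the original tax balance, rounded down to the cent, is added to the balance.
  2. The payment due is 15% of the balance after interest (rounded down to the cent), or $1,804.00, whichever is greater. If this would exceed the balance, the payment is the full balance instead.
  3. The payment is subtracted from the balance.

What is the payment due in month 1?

$6,776.56

Month 1: opening $43,989.36; interest $1,187.71 → $45,177.07; payment $6,776.56; balance $38,400.51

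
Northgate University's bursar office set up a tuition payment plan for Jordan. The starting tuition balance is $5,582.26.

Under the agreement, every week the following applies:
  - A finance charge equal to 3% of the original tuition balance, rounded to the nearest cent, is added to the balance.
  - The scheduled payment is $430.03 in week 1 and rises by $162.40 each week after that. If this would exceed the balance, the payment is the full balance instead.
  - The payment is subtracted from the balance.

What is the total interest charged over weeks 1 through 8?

$1,339.76

Week 1: opening $5,582.26; interest $167.47 → $5,749.73; payment $430.03; balance $5,319.70
Week 2: opening $5,319.70; interest $167.47 → $5,487.17; payment $592.43; balance $4,894.74
Week 3: opening $4,894.74; interest $167.47 → $5,062.21; payment $754.83; balance $4,307.38
Week 4: opening $4,307.38; interest $167.47 → $4,474.85; payment $917.23; balance $3,557.62
Week 5: opening $3,557.62; interest $167.47 → $3,725.09; payment $1,079.63; balance $2,645.46
Week 6: opening $2,645.46; interest $167.47 → $2,812.93; payment $1,242.03; balance $1,570.90
Week 7: opening $1,570.90; interest $167.47 → $1,738.37; payment $1,404.43; balance $333.94
Week 8: opening $333.94; interest $167.47 → $501.41; payment $501.41; balance $0.00
Total interest: $167.47 + $167.47 + $167.47 + $167.47 + $167.47 + $167.47 + $167.47 + $167.47 = $1,339.76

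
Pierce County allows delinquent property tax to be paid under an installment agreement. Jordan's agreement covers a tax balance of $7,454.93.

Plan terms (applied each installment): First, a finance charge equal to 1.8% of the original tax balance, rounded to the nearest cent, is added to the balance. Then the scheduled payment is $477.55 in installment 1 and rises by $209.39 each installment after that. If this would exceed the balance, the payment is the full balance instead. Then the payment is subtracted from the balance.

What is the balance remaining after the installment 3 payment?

Installment 1: $7,454.93 +$134.19 interest = $7,589.12; pay $477.55 → $7,111.57
Installment 2: $7,111.57 +$134.19 interest = $7,245.76; pay $686.94 → $6,558.82
Installment 3: $6,558.82 +$134.19 interest = $6,693.01; pay $896.33 → $5,796.68

$5,796.68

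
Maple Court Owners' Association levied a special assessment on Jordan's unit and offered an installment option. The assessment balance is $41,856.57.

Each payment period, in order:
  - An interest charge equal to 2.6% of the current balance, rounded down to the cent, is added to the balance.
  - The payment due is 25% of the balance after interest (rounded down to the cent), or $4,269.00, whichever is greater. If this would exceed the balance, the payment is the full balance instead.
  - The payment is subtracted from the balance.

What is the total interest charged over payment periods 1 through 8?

$3,975.17

Payment period 1: opening $41,856.57; interest $1,088.27 → $42,944.84; payment $10,736.21; balance $32,208.63
Payment period 2: opening $32,208.63; interest $837.42 → $33,046.05; payment $8,261.51; balance $24,784.54
Payment period 3: opening $24,784.54; interest $644.39 → $25,428.93; payment $6,357.23; balance $19,071.70
Payment period 4: opening $19,071.70; interest $495.86 → $19,567.56; payment $4,891.89; balance $14,675.67
Payment period 5: opening $14,675.67; interest $381.56 → $15,057.23; payment $4,269.00; balance $10,788.23
Payment period 6: opening $10,788.23; interest $280.49 → $11,068.72; payment $4,269.00; balance $6,799.72
Payment period 7: opening $6,799.72; interest $176.79 → $6,976.51; payment $4,269.00; balance $2,707.51
Payment period 8: opening $2,707.51; interest $70.39 → $2,777.90; payment $2,777.90; balance $0.00
Total interest: $1,088.27 + $837.42 + $644.39 + $495.86 + $381.56 + $280.49 + $176.79 + $70.39 = $3,975.17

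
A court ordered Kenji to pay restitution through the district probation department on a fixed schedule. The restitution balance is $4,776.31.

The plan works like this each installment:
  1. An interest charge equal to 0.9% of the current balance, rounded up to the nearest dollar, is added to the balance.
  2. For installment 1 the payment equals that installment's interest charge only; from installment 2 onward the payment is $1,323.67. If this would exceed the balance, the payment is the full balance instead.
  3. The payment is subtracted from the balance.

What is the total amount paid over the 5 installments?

Installment 1: $4,776.31 +$43.00 interest = $4,819.31; pay $43.00 → $4,776.31
Installment 2: $4,776.31 +$43.00 interest = $4,819.31; pay $1,323.67 → $3,495.64
Installment 3: $3,495.64 +$32.00 interest = $3,527.64; pay $1,323.67 → $2,203.97
Installment 4: $2,203.97 +$20.00 interest = $2,223.97; pay $1,323.67 → $900.30
Installment 5: $900.30 +$9.00 interest = $909.30; pay $909.30 → $0.00
Total paid: $4,923.31

$4,923.31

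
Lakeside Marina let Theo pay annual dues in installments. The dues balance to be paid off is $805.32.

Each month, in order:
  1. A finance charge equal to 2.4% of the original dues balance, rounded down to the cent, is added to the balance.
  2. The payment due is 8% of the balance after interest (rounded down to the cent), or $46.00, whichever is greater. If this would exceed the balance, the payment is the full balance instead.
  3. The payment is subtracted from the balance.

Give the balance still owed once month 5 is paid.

$606.54

# | Opening | Interest | Payment | End bal
1 | $805.32 | $19.32 | $65.97 | $758.67
2 | $758.67 | $19.32 | $62.23 | $715.76
3 | $715.76 | $19.32 | $58.80 | $676.28
4 | $676.28 | $19.32 | $55.64 | $639.96
5 | $639.96 | $19.32 | $52.74 | $606.54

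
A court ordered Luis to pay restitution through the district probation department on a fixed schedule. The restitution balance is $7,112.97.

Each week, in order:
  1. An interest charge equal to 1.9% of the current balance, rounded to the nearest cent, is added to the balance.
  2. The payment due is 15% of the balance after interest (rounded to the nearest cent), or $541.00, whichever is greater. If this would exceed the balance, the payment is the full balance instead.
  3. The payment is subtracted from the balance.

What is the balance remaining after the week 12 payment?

Week 1: $7,112.97 +$135.15 interest = $7,248.12; pay $1,087.22 → $6,160.90
Week 2: $6,160.90 +$117.06 interest = $6,277.96; pay $941.69 → $5,336.27
Week 3: $5,336.27 +$101.39 interest = $5,437.66; pay $815.65 → $4,622.01
Week 4: $4,622.01 +$87.82 interest = $4,709.83; pay $706.47 → $4,003.36
Week 5: $4,003.36 +$76.06 interest = $4,079.42; pay $611.91 → $3,467.51
Week 6: $3,467.51 +$65.88 interest = $3,533.39; pay $541.00 → $2,992.39
Week 7: $2,992.39 +$56.86 interest = $3,049.25; pay $541.00 → $2,508.25
Week 8: $2,508.25 +$47.66 interest = $2,555.91; pay $541.00 → $2,014.91
Week 9: $2,014.91 +$38.28 interest = $2,053.19; pay $541.00 → $1,512.19
Week 10: $1,512.19 +$28.73 interest = $1,540.92; pay $541.00 → $999.92
Week 11: $999.92 +$19.00 interest = $1,018.92; pay $541.00 → $477.92
Week 12: $477.92 +$9.08 interest = $487.00; pay $487.00 → $0.00

$0.00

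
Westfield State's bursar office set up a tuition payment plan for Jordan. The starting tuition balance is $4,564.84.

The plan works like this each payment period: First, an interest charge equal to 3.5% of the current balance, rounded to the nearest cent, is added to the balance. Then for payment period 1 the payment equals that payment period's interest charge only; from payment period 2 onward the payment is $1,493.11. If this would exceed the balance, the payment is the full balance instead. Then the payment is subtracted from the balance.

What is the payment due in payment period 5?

$437.99

Payment period 1: opening $4,564.84; interest $159.77 → $4,724.61; payment $159.77; balance $4,564.84
Payment period 2: opening $4,564.84; interest $159.77 → $4,724.61; payment $1,493.11; balance $3,231.50
Payment period 3: opening $3,231.50; interest $113.10 → $3,344.60; payment $1,493.11; balance $1,851.49
Payment period 4: opening $1,851.49; interest $64.80 → $1,916.29; payment $1,493.11; balance $423.18
Payment period 5: opening $423.18; interest $14.81 → $437.99; payment $437.99; balance $0.00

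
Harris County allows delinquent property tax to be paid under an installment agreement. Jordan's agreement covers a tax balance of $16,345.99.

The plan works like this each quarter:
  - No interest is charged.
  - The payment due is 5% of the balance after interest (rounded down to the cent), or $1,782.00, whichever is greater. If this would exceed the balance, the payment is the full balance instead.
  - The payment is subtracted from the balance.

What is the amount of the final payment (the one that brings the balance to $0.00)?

# | Opening | Payment | End bal
1 | $16,345.99 | $1,782.00 | $14,563.99
2 | $14,563.99 | $1,782.00 | $12,781.99
3 | $12,781.99 | $1,782.00 | $10,999.99
4 | $10,999.99 | $1,782.00 | $9,217.99
5 | $9,217.99 | $1,782.00 | $7,435.99
6 | $7,435.99 | $1,782.00 | $5,653.99
7 | $5,653.99 | $1,782.00 | $3,871.99
8 | $3,871.99 | $1,782.00 | $2,089.99
9 | $2,089.99 | $1,782.00 | $307.99
10 | $307.99 | $307.99 | $0.00

$307.99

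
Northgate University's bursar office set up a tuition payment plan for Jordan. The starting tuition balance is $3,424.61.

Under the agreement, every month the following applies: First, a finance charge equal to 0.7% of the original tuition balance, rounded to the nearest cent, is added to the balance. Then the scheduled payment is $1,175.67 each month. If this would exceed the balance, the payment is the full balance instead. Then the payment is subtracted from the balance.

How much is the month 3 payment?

$1,145.18

Month 1: $3,424.61 +$23.97 interest = $3,448.58; pay $1,175.67 → $2,272.91
Month 2: $2,272.91 +$23.97 interest = $2,296.88; pay $1,175.67 → $1,121.21
Month 3: $1,121.21 +$23.97 interest = $1,145.18; pay $1,145.18 → $0.00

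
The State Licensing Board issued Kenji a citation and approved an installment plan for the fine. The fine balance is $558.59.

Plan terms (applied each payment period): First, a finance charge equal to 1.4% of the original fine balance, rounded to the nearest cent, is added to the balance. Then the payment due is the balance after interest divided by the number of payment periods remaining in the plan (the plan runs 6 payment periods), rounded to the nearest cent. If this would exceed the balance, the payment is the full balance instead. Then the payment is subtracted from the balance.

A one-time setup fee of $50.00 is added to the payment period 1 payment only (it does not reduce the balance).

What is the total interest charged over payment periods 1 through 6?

Payment period 1: $558.59 +$7.82 interest = $566.41; pay $94.40 (+ $50.00 fee) → $472.01
Payment period 2: $472.01 +$7.82 interest = $479.83; pay $95.97 → $383.86
Payment period 3: $383.86 +$7.82 interest = $391.68; pay $97.92 → $293.76
Payment period 4: $293.76 +$7.82 interest = $301.58; pay $100.53 → $201.05
Payment period 5: $201.05 +$7.82 interest = $208.87; pay $104.44 → $104.43
Payment period 6: $104.43 +$7.82 interest = $112.25; pay $112.25 → $0.00
Total interest: $7.82 + $7.82 + $7.82 + $7.82 + $7.82 + $7.82 = $46.92

$46.92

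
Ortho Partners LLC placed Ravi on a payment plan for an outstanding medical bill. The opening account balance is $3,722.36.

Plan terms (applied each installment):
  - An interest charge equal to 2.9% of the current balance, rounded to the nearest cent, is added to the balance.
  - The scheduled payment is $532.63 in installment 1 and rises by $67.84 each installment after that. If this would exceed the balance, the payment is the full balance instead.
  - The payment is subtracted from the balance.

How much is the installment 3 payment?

# | Opening | Interest | Payment | End bal
1 | $3,722.36 | $107.95 | $532.63 | $3,297.68
2 | $3,297.68 | $95.63 | $600.47 | $2,792.84
3 | $2,792.84 | $80.99 | $668.31 | $2,205.52

$668.31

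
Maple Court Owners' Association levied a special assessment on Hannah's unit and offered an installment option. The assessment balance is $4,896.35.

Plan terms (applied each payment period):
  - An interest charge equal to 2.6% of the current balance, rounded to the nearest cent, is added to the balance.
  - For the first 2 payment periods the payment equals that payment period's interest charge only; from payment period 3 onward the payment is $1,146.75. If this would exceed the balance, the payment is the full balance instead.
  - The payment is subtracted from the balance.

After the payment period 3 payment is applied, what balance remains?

$3,876.91

# | Opening | Interest | Payment | End bal
1 | $4,896.35 | $127.31 | $127.31 | $4,896.35
2 | $4,896.35 | $127.31 | $127.31 | $4,896.35
3 | $4,896.35 | $127.31 | $1,146.75 | $3,876.91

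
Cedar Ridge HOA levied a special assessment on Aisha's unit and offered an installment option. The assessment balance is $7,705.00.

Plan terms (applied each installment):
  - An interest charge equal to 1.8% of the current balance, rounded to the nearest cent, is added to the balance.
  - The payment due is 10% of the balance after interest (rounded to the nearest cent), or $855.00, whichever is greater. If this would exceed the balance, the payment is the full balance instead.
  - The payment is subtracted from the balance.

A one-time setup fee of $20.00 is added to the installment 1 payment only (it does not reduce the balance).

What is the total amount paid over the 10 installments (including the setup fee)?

Installment 1: $7,705.00 +$138.69 interest = $7,843.69; pay $855.00 (+ $20.00 fee) → $6,988.69
Installment 2: $6,988.69 +$125.80 interest = $7,114.49; pay $855.00 → $6,259.49
Installment 3: $6,259.49 +$112.67 interest = $6,372.16; pay $855.00 → $5,517.16
Installment 4: $5,517.16 +$99.31 interest = $5,616.47; pay $855.00 → $4,761.47
Installment 5: $4,761.47 +$85.71 interest = $4,847.18; pay $855.00 → $3,992.18
Installment 6: $3,992.18 +$71.86 interest = $4,064.04; pay $855.00 → $3,209.04
Installment 7: $3,209.04 +$57.76 interest = $3,266.80; pay $855.00 → $2,411.80
Installment 8: $2,411.80 +$43.41 interest = $2,455.21; pay $855.00 → $1,600.21
Installment 9: $1,600.21 +$28.80 interest = $1,629.01; pay $855.00 → $774.01
Installment 10: $774.01 +$13.93 interest = $787.94; pay $787.94 → $0.00
Total paid: $8,502.94

$8,502.94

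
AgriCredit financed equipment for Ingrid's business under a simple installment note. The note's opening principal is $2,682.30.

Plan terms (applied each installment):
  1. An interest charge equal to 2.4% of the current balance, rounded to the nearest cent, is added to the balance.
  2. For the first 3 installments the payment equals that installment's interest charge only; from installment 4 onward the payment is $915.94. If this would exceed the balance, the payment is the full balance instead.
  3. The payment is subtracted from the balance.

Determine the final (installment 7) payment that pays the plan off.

$67.39

Installment 1: opening $2,682.30; interest $64.38 → $2,746.68; payment $64.38; balance $2,682.30
Installment 2: opening $2,682.30; interest $64.38 → $2,746.68; payment $64.38; balance $2,682.30
Installment 3: opening $2,682.30; interest $64.38 → $2,746.68; payment $64.38; balance $2,682.30
Installment 4: opening $2,682.30; interest $64.38 → $2,746.68; payment $915.94; balance $1,830.74
Installment 5: opening $1,830.74; interest $43.94 → $1,874.68; payment $915.94; balance $958.74
Installment 6: opening $958.74; interest $23.01 → $981.75; payment $915.94; balance $65.81
Installment 7: opening $65.81; interest $1.58 → $67.39; payment $67.39; balance $0.00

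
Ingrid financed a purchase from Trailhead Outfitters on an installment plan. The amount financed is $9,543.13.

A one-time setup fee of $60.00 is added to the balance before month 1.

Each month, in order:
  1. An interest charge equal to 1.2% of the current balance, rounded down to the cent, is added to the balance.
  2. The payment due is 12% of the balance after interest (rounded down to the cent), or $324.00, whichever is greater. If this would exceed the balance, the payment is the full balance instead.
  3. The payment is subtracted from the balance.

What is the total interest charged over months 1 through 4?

Month 1: opening $9,603.13; interest $115.23 → $9,718.36; payment $1,166.20; balance $8,552.16
Month 2: opening $8,552.16; interest $102.62 → $8,654.78; payment $1,038.57; balance $7,616.21
Month 3: opening $7,616.21; interest $91.39 → $7,707.60; payment $924.91; balance $6,782.69
Month 4: opening $6,782.69; interest $81.39 → $6,864.08; payment $823.68; balance $6,040.40
Total interest: $115.23 + $102.62 + $91.39 + $81.39 = $390.63

$390.63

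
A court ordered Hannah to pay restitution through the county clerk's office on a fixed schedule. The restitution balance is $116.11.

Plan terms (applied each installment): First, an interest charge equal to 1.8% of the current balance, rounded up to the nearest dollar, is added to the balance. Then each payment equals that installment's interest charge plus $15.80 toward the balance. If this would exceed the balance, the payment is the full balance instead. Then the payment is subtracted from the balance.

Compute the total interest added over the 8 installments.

Installment 1: opening $116.11; interest $3.00 → $119.11; payment $18.80; balance $100.31
Installment 2: opening $100.31; interest $2.00 → $102.31; payment $17.80; balance $84.51
Installment 3: opening $84.51; interest $2.00 → $86.51; payment $17.80; balance $68.71
Installment 4: opening $68.71; interest $2.00 → $70.71; payment $17.80; balance $52.91
Installment 5: opening $52.91; interest $1.00 → $53.91; payment $16.80; balance $37.11
Installment 6: opening $37.11; interest $1.00 → $38.11; payment $16.80; balance $21.31
Installment 7: opening $21.31; interest $1.00 → $22.31; payment $16.80; balance $5.51
Installment 8: opening $5.51; interest $1.00 → $6.51; payment $6.51; balance $0.00
Total interest: $3.00 + $2.00 + $2.00 + $2.00 + $1.00 + $1.00 + $1.00 + $1.00 = $13.00

$13.00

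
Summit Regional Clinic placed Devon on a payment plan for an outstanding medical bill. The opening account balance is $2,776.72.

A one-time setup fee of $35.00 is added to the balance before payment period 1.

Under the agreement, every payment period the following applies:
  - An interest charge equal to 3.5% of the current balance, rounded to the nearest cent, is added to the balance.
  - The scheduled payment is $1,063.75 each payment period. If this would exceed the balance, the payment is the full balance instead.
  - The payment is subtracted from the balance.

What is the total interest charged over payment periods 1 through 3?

$192.68

Payment period 1: opening $2,811.72; interest $98.41 → $2,910.13; payment $1,063.75; balance $1,846.38
Payment period 2: opening $1,846.38; interest $64.62 → $1,911.00; payment $1,063.75; balance $847.25
Payment period 3: opening $847.25; interest $29.65 → $876.90; payment $876.90; balance $0.00
Total interest: $98.41 + $64.62 + $29.65 = $192.68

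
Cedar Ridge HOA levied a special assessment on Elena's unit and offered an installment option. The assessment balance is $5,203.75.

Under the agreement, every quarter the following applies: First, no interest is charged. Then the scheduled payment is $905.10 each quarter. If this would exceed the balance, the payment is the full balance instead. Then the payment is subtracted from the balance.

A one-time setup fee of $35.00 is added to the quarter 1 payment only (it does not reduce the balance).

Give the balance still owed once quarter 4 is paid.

$1,583.35

Quarter 1: opening $5,203.75; payment $905.10 (+ $35.00 fee); balance $4,298.65
Quarter 2: opening $4,298.65; payment $905.10; balance $3,393.55
Quarter 3: opening $3,393.55; payment $905.10; balance $2,488.45
Quarter 4: opening $2,488.45; payment $905.10; balance $1,583.35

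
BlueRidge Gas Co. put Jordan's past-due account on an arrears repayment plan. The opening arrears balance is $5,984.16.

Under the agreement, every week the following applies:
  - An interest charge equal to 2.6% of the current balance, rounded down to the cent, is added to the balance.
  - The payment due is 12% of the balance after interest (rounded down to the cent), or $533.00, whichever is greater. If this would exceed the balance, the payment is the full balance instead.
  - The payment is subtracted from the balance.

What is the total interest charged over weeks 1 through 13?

$1,040.41

Week 1: opening $5,984.16; interest $155.58 → $6,139.74; payment $736.76; balance $5,402.98
Week 2: opening $5,402.98; interest $140.47 → $5,543.45; payment $665.21; balance $4,878.24
Week 3: opening $4,878.24; interest $126.83 → $5,005.07; payment $600.60; balance $4,404.47
Week 4: opening $4,404.47; interest $114.51 → $4,518.98; payment $542.27; balance $3,976.71
Week 5: opening $3,976.71; interest $103.39 → $4,080.10; payment $533.00; balance $3,547.10
Week 6: opening $3,547.10; interest $92.22 → $3,639.32; payment $533.00; balance $3,106.32
Week 7: opening $3,106.32; interest $80.76 → $3,187.08; payment $533.00; balance $2,654.08
Week 8: opening $2,654.08; interest $69.00 → $2,723.08; payment $533.00; balance $2,190.08
Week 9: opening $2,190.08; interest $56.94 → $2,247.02; payment $533.00; balance $1,714.02
Week 10: opening $1,714.02; interest $44.56 → $1,758.58; payment $533.00; balance $1,225.58
Week 11: opening $1,225.58; interest $31.86 → $1,257.44; payment $533.00; balance $724.44
Week 12: opening $724.44; interest $18.83 → $743.27; payment $533.00; balance $210.27
Week 13: opening $210.27; interest $5.46 → $215.73; payment $215.73; balance $0.00
Total interest: $155.58 + $140.47 + $126.83 + $114.51 + $103.39 + $92.22 + $80.76 + $69.00 + $56.94 + $44.56 + $31.86 + $18.83 + $5.46 = $1,040.41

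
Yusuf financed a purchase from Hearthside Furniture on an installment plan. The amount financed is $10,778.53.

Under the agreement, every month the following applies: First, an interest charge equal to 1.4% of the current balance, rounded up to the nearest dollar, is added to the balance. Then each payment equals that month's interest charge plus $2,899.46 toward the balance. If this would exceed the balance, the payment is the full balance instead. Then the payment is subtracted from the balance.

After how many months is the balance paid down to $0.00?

4

Month 1: opening $10,778.53; interest $151.00 → $10,929.53; payment $3,050.46; balance $7,879.07
Month 2: opening $7,879.07; interest $111.00 → $7,990.07; payment $3,010.46; balance $4,979.61
Month 3: opening $4,979.61; interest $70.00 → $5,049.61; payment $2,969.46; balance $2,080.15
Month 4: opening $2,080.15; interest $30.00 → $2,110.15; payment $2,110.15; balance $0.00
Balance reaches $0.00 in month 4.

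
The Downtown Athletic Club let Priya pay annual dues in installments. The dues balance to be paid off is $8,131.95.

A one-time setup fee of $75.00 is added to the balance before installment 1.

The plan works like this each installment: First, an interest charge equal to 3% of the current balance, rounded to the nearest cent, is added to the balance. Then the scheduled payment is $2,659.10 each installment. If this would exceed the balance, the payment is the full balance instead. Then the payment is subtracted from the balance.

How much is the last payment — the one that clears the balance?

$771.41

Installment 1: opening $8,206.95; interest $246.21 → $8,453.16; payment $2,659.10; balance $5,794.06
Installment 2: opening $5,794.06; interest $173.82 → $5,967.88; payment $2,659.10; balance $3,308.78
Installment 3: opening $3,308.78; interest $99.26 → $3,408.04; payment $2,659.10; balance $748.94
Installment 4: opening $748.94; interest $22.47 → $771.41; payment $771.41; balance $0.00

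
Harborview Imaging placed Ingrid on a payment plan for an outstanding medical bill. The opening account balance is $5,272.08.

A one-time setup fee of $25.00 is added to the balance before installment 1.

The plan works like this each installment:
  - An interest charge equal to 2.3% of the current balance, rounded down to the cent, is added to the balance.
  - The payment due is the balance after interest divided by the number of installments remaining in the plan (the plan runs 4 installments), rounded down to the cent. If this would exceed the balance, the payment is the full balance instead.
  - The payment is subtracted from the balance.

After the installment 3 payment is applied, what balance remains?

Installment 1: opening $5,297.08; interest $121.83 → $5,418.91; payment $1,354.72; balance $4,064.19
Installment 2: opening $4,064.19; interest $93.47 → $4,157.66; payment $1,385.88; balance $2,771.78
Installment 3: opening $2,771.78; interest $63.75 → $2,835.53; payment $1,417.76; balance $1,417.77

$1,417.77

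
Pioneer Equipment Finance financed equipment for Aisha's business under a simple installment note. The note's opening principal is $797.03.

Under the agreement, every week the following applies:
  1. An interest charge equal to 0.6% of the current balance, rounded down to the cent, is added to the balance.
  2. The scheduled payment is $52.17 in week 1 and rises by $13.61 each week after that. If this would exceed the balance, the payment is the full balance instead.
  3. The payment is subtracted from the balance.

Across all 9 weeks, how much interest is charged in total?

$25.70

Week 1: opening $797.03; interest $4.78 → $801.81; payment $52.17; balance $749.64
Week 2: opening $749.64; interest $4.49 → $754.13; payment $65.78; balance $688.35
Week 3: opening $688.35; interest $4.13 → $692.48; payment $79.39; balance $613.09
Week 4: opening $613.09; interest $3.67 → $616.76; payment $93.00; balance $523.76
Week 5: opening $523.76; interest $3.14 → $526.90; payment $106.61; balance $420.29
Week 6: opening $420.29; interest $2.52 → $422.81; payment $120.22; balance $302.59
Week 7: opening $302.59; interest $1.81 → $304.40; payment $133.83; balance $170.57
Week 8: opening $170.57; interest $1.02 → $171.59; payment $147.44; balance $24.15
Week 9: opening $24.15; interest $0.14 → $24.29; payment $24.29; balance $0.00
Total interest: $4.78 + $4.49 + $4.13 + $3.67 + $3.14 + $2.52 + $1.81 + $1.02 + $0.14 = $25.70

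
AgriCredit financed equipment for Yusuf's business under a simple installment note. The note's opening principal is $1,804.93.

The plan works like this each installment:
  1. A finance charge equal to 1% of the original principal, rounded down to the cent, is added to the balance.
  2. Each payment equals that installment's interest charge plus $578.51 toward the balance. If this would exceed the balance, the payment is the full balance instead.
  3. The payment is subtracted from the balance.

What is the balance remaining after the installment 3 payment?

Installment 1: $1,804.93 +$18.04 interest = $1,822.97; pay $596.55 → $1,226.42
Installment 2: $1,226.42 +$18.04 interest = $1,244.46; pay $596.55 → $647.91
Installment 3: $647.91 +$18.04 interest = $665.95; pay $596.55 → $69.40

$69.40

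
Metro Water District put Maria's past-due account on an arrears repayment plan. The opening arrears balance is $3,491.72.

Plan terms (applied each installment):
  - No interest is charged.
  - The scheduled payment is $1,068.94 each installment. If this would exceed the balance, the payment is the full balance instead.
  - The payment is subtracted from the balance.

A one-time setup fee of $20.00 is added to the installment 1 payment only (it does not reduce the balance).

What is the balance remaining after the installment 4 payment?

# | Opening | Payment | Fee | End bal
1 | $3,491.72 | $1,068.94 | $20.00 | $2,422.78
2 | $2,422.78 | $1,068.94 | — | $1,353.84
3 | $1,353.84 | $1,068.94 | — | $284.90
4 | $284.90 | $284.90 | — | $0.00

$0.00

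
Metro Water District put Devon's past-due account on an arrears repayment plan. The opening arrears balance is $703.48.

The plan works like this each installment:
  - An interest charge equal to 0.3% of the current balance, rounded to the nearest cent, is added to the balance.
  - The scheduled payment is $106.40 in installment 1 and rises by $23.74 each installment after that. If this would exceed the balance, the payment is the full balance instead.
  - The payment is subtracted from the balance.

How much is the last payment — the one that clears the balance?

$142.15

Installment 1: opening $703.48; interest $2.11 → $705.59; payment $106.40; balance $599.19
Installment 2: opening $599.19; interest $1.80 → $600.99; payment $130.14; balance $470.85
Installment 3: opening $470.85; interest $1.41 → $472.26; payment $153.88; balance $318.38
Installment 4: opening $318.38; interest $0.96 → $319.34; payment $177.62; balance $141.72
Installment 5: opening $141.72; interest $0.43 → $142.15; payment $142.15; balance $0.00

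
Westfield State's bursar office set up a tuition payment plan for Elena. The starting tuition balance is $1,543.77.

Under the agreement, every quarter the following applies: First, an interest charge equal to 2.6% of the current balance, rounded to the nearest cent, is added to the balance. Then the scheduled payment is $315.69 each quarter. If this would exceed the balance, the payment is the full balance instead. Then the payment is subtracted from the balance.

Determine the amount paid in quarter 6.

$94.87

# | Opening | Interest | Payment | End bal
1 | $1,543.77 | $40.14 | $315.69 | $1,268.22
2 | $1,268.22 | $32.97 | $315.69 | $985.50
3 | $985.50 | $25.62 | $315.69 | $695.43
4 | $695.43 | $18.08 | $315.69 | $397.82
5 | $397.82 | $10.34 | $315.69 | $92.47
6 | $92.47 | $2.40 | $94.87 | $0.00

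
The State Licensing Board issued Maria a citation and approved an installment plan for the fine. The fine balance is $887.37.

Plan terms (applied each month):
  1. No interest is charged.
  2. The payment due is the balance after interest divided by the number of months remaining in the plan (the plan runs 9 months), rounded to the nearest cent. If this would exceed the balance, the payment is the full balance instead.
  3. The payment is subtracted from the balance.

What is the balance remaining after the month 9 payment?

Month 1: opening $887.37; payment $98.60; balance $788.77
Month 2: opening $788.77; payment $98.60; balance $690.17
Month 3: opening $690.17; payment $98.60; balance $591.57
Month 4: opening $591.57; payment $98.60; balance $492.97
Month 5: opening $492.97; payment $98.59; balance $394.38
Month 6: opening $394.38; payment $98.60; balance $295.78
Month 7: opening $295.78; payment $98.59; balance $197.19
Month 8: opening $197.19; payment $98.60; balance $98.59
Month 9: opening $98.59; payment $98.59; balance $0.00

$0.00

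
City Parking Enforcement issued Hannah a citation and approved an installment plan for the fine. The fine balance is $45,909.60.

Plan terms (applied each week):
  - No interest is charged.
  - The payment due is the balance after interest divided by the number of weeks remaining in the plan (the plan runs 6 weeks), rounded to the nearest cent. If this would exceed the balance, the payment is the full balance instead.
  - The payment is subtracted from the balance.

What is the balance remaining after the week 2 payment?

$30,606.40

Week 1: $45,909.60 − $7,651.60 → $38,258.00
Week 2: $38,258.00 − $7,651.60 → $30,606.40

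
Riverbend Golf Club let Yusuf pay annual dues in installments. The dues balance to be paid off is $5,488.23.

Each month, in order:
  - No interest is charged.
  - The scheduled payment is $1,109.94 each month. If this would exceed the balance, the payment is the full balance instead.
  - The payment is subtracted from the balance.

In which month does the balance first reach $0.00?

5

Month 1: $5,488.23 − $1,109.94 → $4,378.29
Month 2: $4,378.29 − $1,109.94 → $3,268.35
Month 3: $3,268.35 − $1,109.94 → $2,158.41
Month 4: $2,158.41 − $1,109.94 → $1,048.47
Month 5: $1,048.47 − $1,048.47 → $0.00
Balance reaches $0.00 in month 5.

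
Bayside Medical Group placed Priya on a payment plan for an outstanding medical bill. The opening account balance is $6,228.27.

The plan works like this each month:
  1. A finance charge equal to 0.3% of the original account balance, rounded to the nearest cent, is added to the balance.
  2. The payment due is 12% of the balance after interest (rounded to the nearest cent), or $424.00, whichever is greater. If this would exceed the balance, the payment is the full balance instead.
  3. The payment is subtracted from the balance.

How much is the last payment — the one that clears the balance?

$127.67

Month 1: opening $6,228.27; interest $18.68 → $6,246.95; payment $749.63; balance $5,497.32
Month 2: opening $5,497.32; interest $18.68 → $5,516.00; payment $661.92; balance $4,854.08
Month 3: opening $4,854.08; interest $18.68 → $4,872.76; payment $584.73; balance $4,288.03
Month 4: opening $4,288.03; interest $18.68 → $4,306.71; payment $516.81; balance $3,789.90
Month 5: opening $3,789.90; interest $18.68 → $3,808.58; payment $457.03; balance $3,351.55
Month 6: opening $3,351.55; interest $18.68 → $3,370.23; payment $424.00; balance $2,946.23
Month 7: opening $2,946.23; interest $18.68 → $2,964.91; payment $424.00; balance $2,540.91
Month 8: opening $2,540.91; interest $18.68 → $2,559.59; payment $424.00; balance $2,135.59
Month 9: opening $2,135.59; interest $18.68 → $2,154.27; payment $424.00; balance $1,730.27
Month 10: opening $1,730.27; interest $18.68 → $1,748.95; payment $424.00; balance $1,324.95
Month 11: opening $1,324.95; interest $18.68 → $1,343.63; payment $424.00; balance $919.63
Month 12: opening $919.63; interest $18.68 → $938.31; payment $424.00; balance $514.31
Month 13: opening $514.31; interest $18.68 → $532.99; payment $424.00; balance $108.99
Month 14: opening $108.99; interest $18.68 → $127.67; payment $127.67; balance $0.00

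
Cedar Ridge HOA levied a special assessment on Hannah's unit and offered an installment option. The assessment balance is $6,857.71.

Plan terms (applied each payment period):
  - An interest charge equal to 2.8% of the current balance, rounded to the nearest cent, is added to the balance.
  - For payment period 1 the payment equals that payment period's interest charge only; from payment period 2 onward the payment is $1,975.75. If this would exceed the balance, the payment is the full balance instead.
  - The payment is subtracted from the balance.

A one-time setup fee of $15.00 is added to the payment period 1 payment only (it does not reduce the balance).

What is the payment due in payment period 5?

Payment period 1: $6,857.71 +$192.02 interest = $7,049.73; pay $192.02 (+ $15.00 fee) → $6,857.71
Payment period 2: $6,857.71 +$192.02 interest = $7,049.73; pay $1,975.75 → $5,073.98
Payment period 3: $5,073.98 +$142.07 interest = $5,216.05; pay $1,975.75 → $3,240.30
Payment period 4: $3,240.30 +$90.73 interest = $3,331.03; pay $1,975.75 → $1,355.28
Payment period 5: $1,355.28 +$37.95 interest = $1,393.23; pay $1,393.23 → $0.00

$1,393.23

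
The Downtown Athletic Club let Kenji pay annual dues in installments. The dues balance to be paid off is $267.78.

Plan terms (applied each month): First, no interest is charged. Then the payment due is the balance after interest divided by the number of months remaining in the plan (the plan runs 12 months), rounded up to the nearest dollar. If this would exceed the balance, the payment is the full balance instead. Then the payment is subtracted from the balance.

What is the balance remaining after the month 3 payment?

$198.78

Month 1: opening $267.78; payment $23.00; balance $244.78
Month 2: opening $244.78; payment $23.00; balance $221.78
Month 3: opening $221.78; payment $23.00; balance $198.78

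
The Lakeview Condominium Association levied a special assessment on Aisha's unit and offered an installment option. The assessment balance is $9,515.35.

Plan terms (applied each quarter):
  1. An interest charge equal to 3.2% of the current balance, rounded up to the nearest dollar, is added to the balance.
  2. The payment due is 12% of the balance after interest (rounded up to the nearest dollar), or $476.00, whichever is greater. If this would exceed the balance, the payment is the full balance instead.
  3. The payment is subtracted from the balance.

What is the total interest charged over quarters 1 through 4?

Quarter 1: opening $9,515.35; interest $305.00 → $9,820.35; payment $1,179.00; balance $8,641.35
Quarter 2: opening $8,641.35; interest $277.00 → $8,918.35; payment $1,071.00; balance $7,847.35
Quarter 3: opening $7,847.35; interest $252.00 → $8,099.35; payment $972.00; balance $7,127.35
Quarter 4: opening $7,127.35; interest $229.00 → $7,356.35; payment $883.00; balance $6,473.35
Total interest: $305.00 + $277.00 + $252.00 + $229.00 = $1,063.00

$1,063.00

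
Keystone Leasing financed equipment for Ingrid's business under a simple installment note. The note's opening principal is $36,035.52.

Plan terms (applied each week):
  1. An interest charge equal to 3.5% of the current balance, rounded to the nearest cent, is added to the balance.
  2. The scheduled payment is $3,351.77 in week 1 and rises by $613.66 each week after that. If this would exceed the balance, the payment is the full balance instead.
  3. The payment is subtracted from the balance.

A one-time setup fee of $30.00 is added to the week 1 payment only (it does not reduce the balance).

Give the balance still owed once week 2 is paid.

$31,167.63

Week 1: $36,035.52 +$1,261.24 interest = $37,296.76; pay $3,351.77 (+ $30.00 fee) → $33,944.99
Week 2: $33,944.99 +$1,188.07 interest = $35,133.06; pay $3,965.43 → $31,167.63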